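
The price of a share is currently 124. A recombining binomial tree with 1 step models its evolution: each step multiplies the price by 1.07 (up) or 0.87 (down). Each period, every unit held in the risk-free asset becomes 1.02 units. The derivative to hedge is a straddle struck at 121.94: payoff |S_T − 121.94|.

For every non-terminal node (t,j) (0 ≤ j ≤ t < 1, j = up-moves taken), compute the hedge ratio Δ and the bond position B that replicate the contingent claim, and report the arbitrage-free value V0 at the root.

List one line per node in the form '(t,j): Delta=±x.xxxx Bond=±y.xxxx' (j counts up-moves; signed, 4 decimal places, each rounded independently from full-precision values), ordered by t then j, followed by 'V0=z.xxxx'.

Since d<R<u, set p* = (R−d)/(u−d) = 0.7500; price each node as the discounted p*-expectation of its children.
Terminal values V(1,·): V(1,0)=14.0600, V(1,1)=10.7400
Node (0,0) S=124.0000: V=(p*·10.7400+(1−p*)·14.0600)/1.02=11.3431; Δ=(10.7400−14.0600)/(132.6800−107.8800)=-0.1339; B=V−Δ·S=27.9431
Root portfolio cost Δ·124+B reproduces V0=11.3431.

(0,0): Delta=-0.1339 Bond=27.9431
V0=11.3431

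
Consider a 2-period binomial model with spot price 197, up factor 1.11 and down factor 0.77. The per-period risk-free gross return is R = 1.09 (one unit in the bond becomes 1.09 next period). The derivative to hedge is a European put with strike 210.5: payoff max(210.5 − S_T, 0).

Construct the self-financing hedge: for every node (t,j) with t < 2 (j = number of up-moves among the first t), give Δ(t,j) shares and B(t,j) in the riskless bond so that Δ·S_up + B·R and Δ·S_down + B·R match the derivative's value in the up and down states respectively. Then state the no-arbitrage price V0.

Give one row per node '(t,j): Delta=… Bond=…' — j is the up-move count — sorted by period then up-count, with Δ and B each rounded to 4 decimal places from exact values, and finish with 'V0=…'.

Risk-neutral probability p* = (R−d)/(u−d) = (1.09−0.77)/(1.11−0.77) = 0.9412.
Payoff layer (t=2): V(2,0)=93.6987, V(2,1)=42.1241, V(2,2)=0.0000
  t=1,j=0: stock 151.6900 → up 168.3759 (V=42.1241), down 116.8013 (V=93.6987). Price 41.4293; hedge Δ=-1.0000, bond B=193.1193.
  t=1,j=1: stock 218.6700 → up 242.7237 (V=0.0000), down 168.3759 (V=42.1241). Price 2.2733; hedge Δ=-0.5666, bond B=126.1677.
  t=0,j=0: stock 197.0000 → up 218.6700 (V=2.2733), down 151.6900 (V=41.4293). Price 4.1987; hedge Δ=-0.5846, bond B=119.3633.
Check: Δ(0,0)·S0 + B(0,0) = 4.1987 = V0.

(0,0): Delta=-0.5846 Bond=119.3633
(1,0): Delta=-1.0000 Bond=193.1193
(1,1): Delta=-0.5666 Bond=126.1677
V0=4.1987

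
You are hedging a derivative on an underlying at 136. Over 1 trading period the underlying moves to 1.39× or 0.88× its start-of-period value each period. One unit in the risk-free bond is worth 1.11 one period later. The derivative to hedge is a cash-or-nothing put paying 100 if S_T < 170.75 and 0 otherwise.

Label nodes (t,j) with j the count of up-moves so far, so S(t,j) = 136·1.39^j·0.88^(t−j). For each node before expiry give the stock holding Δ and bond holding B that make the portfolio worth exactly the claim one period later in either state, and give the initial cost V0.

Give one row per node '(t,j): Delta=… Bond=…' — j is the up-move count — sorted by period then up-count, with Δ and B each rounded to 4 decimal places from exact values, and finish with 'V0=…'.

(0,0): Delta=-1.4418 Bond=245.5397
V0=49.4612

Risk-neutral probability p* = (R−d)/(u−d) = (1.11−0.88)/(1.39−0.88) = 0.4510.
Terminal values V(1,·): V(1,0)=100.0000, V(1,1)=0.0000
  t=0,j=0: stock 136.0000 → up 189.0400 (V=0.0000), down 119.6800 (V=100.0000). Price 49.4612; hedge Δ=-1.4418, bond B=245.5397.
Self-financing check: at every node Δ·S+B equals the discounted successor values.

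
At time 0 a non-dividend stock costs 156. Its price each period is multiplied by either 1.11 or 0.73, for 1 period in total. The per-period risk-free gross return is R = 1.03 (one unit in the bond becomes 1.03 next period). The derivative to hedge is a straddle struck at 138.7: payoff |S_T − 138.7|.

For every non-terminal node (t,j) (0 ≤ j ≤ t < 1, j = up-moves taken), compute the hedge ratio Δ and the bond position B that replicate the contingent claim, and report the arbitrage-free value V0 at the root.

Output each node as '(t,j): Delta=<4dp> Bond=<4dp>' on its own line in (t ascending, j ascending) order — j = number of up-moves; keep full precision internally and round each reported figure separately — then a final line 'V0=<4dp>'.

Since d<R<u, set p* = (R−d)/(u−d) = 0.7895; price each node as the discounted p*-expectation of its children.
Payoff layer (t=1): V(1,0)=24.8200, V(1,1)=34.4600
Node (0,0) S=156.0000: V=(p*·34.4600+(1−p*)·24.8200)/1.03=31.4859; Δ=(34.4600−24.8200)/(173.1600−113.8800)=0.1626; B=V−Δ·S=6.1175
Check: Δ(0,0)·S0 + B(0,0) = 31.4859 = V0.

(0,0): Delta=0.1626 Bond=6.1175
V0=31.4859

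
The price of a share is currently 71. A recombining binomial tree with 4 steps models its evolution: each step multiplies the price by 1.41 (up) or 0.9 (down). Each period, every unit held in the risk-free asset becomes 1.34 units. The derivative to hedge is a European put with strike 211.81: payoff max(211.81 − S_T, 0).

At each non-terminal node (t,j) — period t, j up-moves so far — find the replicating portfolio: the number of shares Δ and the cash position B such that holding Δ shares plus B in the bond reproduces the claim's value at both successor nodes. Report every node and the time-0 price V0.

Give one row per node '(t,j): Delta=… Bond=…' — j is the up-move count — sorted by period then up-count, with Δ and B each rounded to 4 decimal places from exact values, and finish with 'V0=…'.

Risk-neutral probability p* = (R−d)/(u−d) = (1.34−0.9)/(1.41−0.9) = 0.8627.
Payoff layer (t=4): V(4,0)=165.2269, V(4,1)=138.8298, V(4,2)=97.4744, V(4,3)=32.6842, V(4,4)=0.0000
  t=3,j=0: stock 51.7590 → up 72.9802 (V=138.8298), down 46.5831 (V=165.2269). Price 106.3082; hedge Δ=-1.0000, bond B=158.0672.
  t=3,j=1: stock 81.0891 → up 114.3356 (V=97.4744), down 72.9802 (V=138.8298). Price 76.9781; hedge Δ=-1.0000, bond B=158.0672.
  t=3,j=2: stock 127.0396 → up 179.1258 (V=32.6842), down 114.3356 (V=97.4744). Price 31.0276; hedge Δ=-1.0000, bond B=158.0672.
  t=3,j=3: stock 199.0287 → up 280.6305 (V=0.0000), down 179.1258 (V=32.6842). Price 3.3478; hedge Δ=-0.3220, bond B=67.4344.
  t=2,j=0: stock 57.5100 → up 81.0891 (V=76.9781), down 51.7590 (V=106.3082). Price 60.4506; hedge Δ=-1.0000, bond B=117.9606.
  t=2,j=1: stock 90.0990 → up 127.0396 (V=31.0276), down 81.0891 (V=76.9781). Price 27.8616; hedge Δ=-1.0000, bond B=117.9606.
  t=2,j=2: stock 141.1551 → up 199.0287 (V=3.3478), down 127.0396 (V=31.0276). Price 5.3336; hedge Δ=-0.3845, bond B=59.6076.
  t=1,j=0: stock 63.9000 → up 90.0990 (V=27.8616), down 57.5100 (V=60.4506). Price 24.1303; hedge Δ=-1.0000, bond B=88.0303.
  t=1,j=1: stock 100.1100 → up 141.1551 (V=5.3336), down 90.0990 (V=27.8616). Price 6.2878; hedge Δ=-0.4412, bond B=50.4603.
  t=0,j=0: stock 71.0000 → up 100.1100 (V=6.2878), down 63.9000 (V=24.1303). Price 6.5200; hedge Δ=-0.4927, bond B=41.5052.
Check: Δ(0,0)·S0 + B(0,0) = 6.5200 = V0.

(0,0): Delta=-0.4927 Bond=41.5052
(1,0): Delta=-1.0000 Bond=88.0303
(1,1): Delta=-0.4412 Bond=50.4603
(2,0): Delta=-1.0000 Bond=117.9606
(2,1): Delta=-1.0000 Bond=117.9606
(2,2): Delta=-0.3845 Bond=59.6076
(3,0): Delta=-1.0000 Bond=158.0672
(3,1): Delta=-1.0000 Bond=158.0672
(3,2): Delta=-1.0000 Bond=158.0672
(3,3): Delta=-0.3220 Bond=67.4344
V0=6.5200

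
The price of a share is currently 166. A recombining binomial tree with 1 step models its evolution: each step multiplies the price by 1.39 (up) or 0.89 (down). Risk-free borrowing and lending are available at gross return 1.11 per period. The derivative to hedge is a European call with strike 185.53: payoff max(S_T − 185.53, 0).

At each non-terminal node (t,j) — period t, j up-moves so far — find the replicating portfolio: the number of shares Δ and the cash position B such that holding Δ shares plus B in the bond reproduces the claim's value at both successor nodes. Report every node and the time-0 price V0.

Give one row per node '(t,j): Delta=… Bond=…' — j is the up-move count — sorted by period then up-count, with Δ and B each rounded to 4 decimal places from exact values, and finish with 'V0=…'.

Since d<R<u, set p* = (R−d)/(u−d) = 0.4400; price each node as the discounted p*-expectation of its children.
At expiry t=1: V(1,0)=0.0000, V(1,1)=45.2100
Node (0,0) S=166.0000: V=(p*·45.2100+(1−p*)·0.0000)/1.11=17.9211; Δ=(45.2100−0.0000)/(230.7400−147.7400)=0.5447; B=V−Δ·S=-72.4989
Each (Δ,B) replicates both successor values, so the strategy is self-financing and V0 is arbitrage-free.

(0,0): Delta=0.5447 Bond=-72.4989
V0=17.9211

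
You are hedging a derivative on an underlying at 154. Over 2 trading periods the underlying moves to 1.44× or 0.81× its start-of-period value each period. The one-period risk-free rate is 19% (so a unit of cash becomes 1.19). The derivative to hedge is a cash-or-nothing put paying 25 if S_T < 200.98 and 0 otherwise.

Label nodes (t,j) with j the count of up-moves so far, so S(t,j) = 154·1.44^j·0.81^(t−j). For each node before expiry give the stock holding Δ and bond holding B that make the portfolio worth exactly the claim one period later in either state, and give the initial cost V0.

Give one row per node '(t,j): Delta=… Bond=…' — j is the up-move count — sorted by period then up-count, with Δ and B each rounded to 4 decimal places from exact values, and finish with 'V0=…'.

(0,0): Delta=-0.1306 Bond=31.3451
(1,0): Delta=0.0000 Bond=21.0084
(1,1): Delta=-0.1789 Bond=48.0192
V0=11.2312

Since d<R<u, set p* = (R−d)/(u−d) = 0.6032; price each node as the discounted p*-expectation of its children.
Terminal payoffs: V(2,0)=25.0000, V(2,1)=25.0000, V(2,2)=0.0000
Node (1,0) S=124.7400: V=(p*·25.0000+(1−p*)·25.0000)/1.19=21.0084; Δ=(25.0000−25.0000)/(179.6256−101.0394)=0.0000; B=V−Δ·S=21.0084
Node (1,1) S=221.7600: V=(p*·0.0000+(1−p*)·25.0000)/1.19=8.3367; Δ=(0.0000−25.0000)/(319.3344−179.6256)=-0.1789; B=V−Δ·S=48.0192
Node (0,0) S=154.0000: V=(p*·8.3367+(1−p*)·21.0084)/1.19=11.2312; Δ=(8.3367−21.0084)/(221.7600−124.7400)=-0.1306; B=V−Δ·S=31.3451
The time-0 hedge costs 11.2312, which is the no-arbitrage price.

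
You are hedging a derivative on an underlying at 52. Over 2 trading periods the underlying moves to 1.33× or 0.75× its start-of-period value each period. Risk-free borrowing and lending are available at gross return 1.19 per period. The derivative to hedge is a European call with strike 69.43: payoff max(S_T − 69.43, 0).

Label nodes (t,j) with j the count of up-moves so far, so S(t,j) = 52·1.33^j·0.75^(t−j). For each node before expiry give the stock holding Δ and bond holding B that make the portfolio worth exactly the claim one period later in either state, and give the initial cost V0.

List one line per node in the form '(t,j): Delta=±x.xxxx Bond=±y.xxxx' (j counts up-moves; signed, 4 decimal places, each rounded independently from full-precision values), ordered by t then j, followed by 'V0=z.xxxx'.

Under the risk-neutral measure, an up-move has probability p* = (R−d)/(u−d) = 0.7586 and values discount at R = 1.19.
Terminal payoffs: V(2,0)=0.0000, V(2,1)=0.0000, V(2,2)=22.5528
Node (1,0) S=39.0000: V=(p*·0.0000+(1−p*)·0.0000)/1.19=0.0000; Δ=(0.0000−0.0000)/(51.8700−29.2500)=0.0000; B=V−Δ·S=0.0000
Node (1,1) S=69.1600: V=(p*·22.5528+(1−p*)·0.0000)/1.19=14.3773; Δ=(22.5528−0.0000)/(91.9828−51.8700)=0.5622; B=V−Δ·S=-24.5068
Node (0,0) S=52.0000: V=(p*·14.3773+(1−p*)·0.0000)/1.19=9.1655; Δ=(14.3773−0.0000)/(69.1600−39.0000)=0.4767; B=V−Δ·S=-15.6230
The time-0 hedge costs 9.1655, which is the no-arbitrage price.

(0,0): Delta=0.4767 Bond=-15.6230
(1,0): Delta=0.0000 Bond=0.0000
(1,1): Delta=0.5622 Bond=-24.5068
V0=9.1655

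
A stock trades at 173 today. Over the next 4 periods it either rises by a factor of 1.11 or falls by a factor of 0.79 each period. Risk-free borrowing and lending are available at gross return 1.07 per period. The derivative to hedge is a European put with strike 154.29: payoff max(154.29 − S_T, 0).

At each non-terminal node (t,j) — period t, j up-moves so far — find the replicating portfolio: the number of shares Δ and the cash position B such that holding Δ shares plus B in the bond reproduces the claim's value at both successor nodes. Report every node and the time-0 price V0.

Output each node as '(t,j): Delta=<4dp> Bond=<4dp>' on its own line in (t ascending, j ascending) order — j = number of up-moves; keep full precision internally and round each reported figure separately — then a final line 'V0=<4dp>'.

(0,0): Delta=-0.1140 Bond=21.2113
(1,0): Delta=-0.5012 Bond=75.6104
(1,1): Delta=-0.0746 Bond=15.1370
(2,0): Delta=-1.0000 Bond=134.7629
(2,1): Delta=-0.4504 Bond=73.2088
(2,2): Delta=-0.0364 Bond=8.0519
(3,0): Delta=-1.0000 Bond=144.1963
(3,1): Delta=-1.0000 Bond=144.1963
(3,2): Delta=-0.3946 Bond=68.9245
(3,3): Delta=0.0000 Bond=0.0000
V0=1.4913

The replicating-portfolio and risk-neutral prices coincide; use p* = (1.07−0.79)/(1.11−0.79) = 0.8750 for the latter.
Payoff layer (t=4): V(4,0)=86.9064, V(4,1)=59.6117, V(4,2)=21.2610, V(4,3)=0.0000, V(4,4)=0.0000
Node (3,0) S=85.2957: V=(p*·59.6117+(1−p*)·86.9064)/1.07=58.9005; Δ=(59.6117−86.9064)/(94.6783−67.3836)=-1.0000; B=V−Δ·S=144.1963
Node (3,1) S=119.8459: V=(p*·21.2610+(1−p*)·59.6117)/1.07=24.3503; Δ=(21.2610−59.6117)/(133.0290−94.6783)=-1.0000; B=V−Δ·S=144.1963
Node (3,2) S=168.3911: V=(p*·0.0000+(1−p*)·21.2610)/1.07=2.4838; Δ=(0.0000−21.2610)/(186.9141−133.0290)=-0.3946; B=V−Δ·S=68.9245
Node (3,3) S=236.6002: V=(p*·0.0000+(1−p*)·0.0000)/1.07=0.0000; Δ=(0.0000−0.0000)/(262.6262−186.9141)=0.0000; B=V−Δ·S=0.0000
Node (2,0) S=107.9693: V=(p*·24.3503+(1−p*)·58.9005)/1.07=26.7936; Δ=(24.3503−58.9005)/(119.8459−85.2957)=-1.0000; B=V−Δ·S=134.7629
Node (2,1) S=151.7037: V=(p*·2.4838+(1−p*)·24.3503)/1.07=4.8758; Δ=(2.4838−24.3503)/(168.3911−119.8459)=-0.4504; B=V−Δ·S=73.2088
Node (2,2) S=213.1533: V=(p*·0.0000+(1−p*)·2.4838)/1.07=0.2902; Δ=(0.0000−2.4838)/(236.6002−168.3911)=-0.0364; B=V−Δ·S=8.0519
Node (1,0) S=136.6700: V=(p*·4.8758+(1−p*)·26.7936)/1.07=7.1173; Δ=(4.8758−26.7936)/(151.7037−107.9693)=-0.5012; B=V−Δ·S=75.6104
Node (1,1) S=192.0300: V=(p*·0.2902+(1−p*)·4.8758)/1.07=0.8069; Δ=(0.2902−4.8758)/(213.1533−151.7037)=-0.0746; B=V−Δ·S=15.1370
Node (0,0) S=173.0000: V=(p*·0.8069+(1−p*)·7.1173)/1.07=1.4913; Δ=(0.8069−7.1173)/(192.0300−136.6700)=-0.1140; B=V−Δ·S=21.2113
Self-financing check: at every node Δ·S+B equals the discounted successor values.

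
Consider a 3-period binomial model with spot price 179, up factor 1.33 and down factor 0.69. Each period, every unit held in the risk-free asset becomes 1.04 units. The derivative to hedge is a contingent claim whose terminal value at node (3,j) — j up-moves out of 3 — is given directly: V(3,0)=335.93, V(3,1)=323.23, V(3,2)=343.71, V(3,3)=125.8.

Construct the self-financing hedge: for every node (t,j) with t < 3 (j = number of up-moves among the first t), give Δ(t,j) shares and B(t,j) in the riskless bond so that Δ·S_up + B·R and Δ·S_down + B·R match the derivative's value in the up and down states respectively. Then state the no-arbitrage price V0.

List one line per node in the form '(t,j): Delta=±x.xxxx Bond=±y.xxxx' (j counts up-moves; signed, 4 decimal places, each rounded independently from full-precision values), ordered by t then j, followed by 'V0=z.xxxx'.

Risk-neutral probability p* = (R−d)/(u−d) = (1.04−0.69)/(1.33−0.69) = 0.5469.
Terminal values V(3,·): V(3,0)=335.9300, V(3,1)=323.2300, V(3,2)=343.7100, V(3,3)=125.8000
Node (2,0) S=85.2219: V=(p*·323.2300+(1−p*)·335.9300)/1.04=316.3314; Δ=(323.2300−335.9300)/(113.3451−58.8031)=-0.2328; B=V−Δ·S=336.1752
Node (2,1) S=164.2683: V=(p*·343.7100+(1−p*)·323.2300)/1.04=321.5673; Δ=(343.7100−323.2300)/(218.4768−113.3451)=0.1948; B=V−Δ·S=289.5673
Node (2,2) S=316.6331: V=(p*·125.8000+(1−p*)·343.7100)/1.04=215.9043; Δ=(125.8000−343.7100)/(421.1220−218.4768)=-1.0753; B=V−Δ·S=556.3887
Node (1,0) S=123.5100: V=(p*·321.5673+(1−p*)·316.3314)/1.04=306.9181; Δ=(321.5673−316.3314)/(164.2683−85.2219)=0.0662; B=V−Δ·S=298.7370
Node (1,1) S=238.0700: V=(p*·215.9043+(1−p*)·321.5673)/1.04=253.6374; Δ=(215.9043−321.5673)/(316.6331−164.2683)=-0.6935; B=V−Δ·S=418.7358
Node (0,0) S=179.0000: V=(p*·253.6374+(1−p*)·306.9181)/1.04=267.0963; Δ=(253.6374−306.9181)/(238.0700−123.5100)=-0.4651; B=V−Δ·S=350.3475
Each (Δ,B) replicates both successor values, so the strategy is self-financing and V0 is arbitrage-free.

(0,0): Delta=-0.4651 Bond=350.3475
(1,0): Delta=0.0662 Bond=298.7370
(1,1): Delta=-0.6935 Bond=418.7358
(2,0): Delta=-0.2328 Bond=336.1752
(2,1): Delta=0.1948 Bond=289.5673
(2,2): Delta=-1.0753 Bond=556.3887
V0=267.0963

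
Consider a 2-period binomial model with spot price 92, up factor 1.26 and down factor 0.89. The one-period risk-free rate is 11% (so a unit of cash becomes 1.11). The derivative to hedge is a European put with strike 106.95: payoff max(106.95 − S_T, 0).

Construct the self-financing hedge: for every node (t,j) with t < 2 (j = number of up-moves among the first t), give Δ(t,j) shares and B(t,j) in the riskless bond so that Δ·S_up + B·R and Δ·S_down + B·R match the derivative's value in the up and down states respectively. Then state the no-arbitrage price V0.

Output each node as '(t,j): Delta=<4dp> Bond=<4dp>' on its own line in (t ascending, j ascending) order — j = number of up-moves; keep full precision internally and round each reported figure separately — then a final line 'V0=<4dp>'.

(0,0): Delta=-0.3846 Bond=41.4044
(1,0): Delta=-1.0000 Bond=96.3514
(1,1): Delta=-0.0882 Bond=11.6005
V0=6.0251

The replicating-portfolio and risk-neutral prices coincide; use p* = (1.11−0.89)/(1.26−0.89) = 0.5946 for the latter.
Payoff layer (t=2): V(2,0)=34.0768, V(2,1)=3.7812, V(2,2)=0.0000
  t=1,j=0: stock 81.8800 → up 103.1688 (V=3.7812), down 72.8732 (V=34.0768). Price 14.4714; hedge Δ=-1.0000, bond B=96.3514.
  t=1,j=1: stock 115.9200 → up 146.0592 (V=0.0000), down 103.1688 (V=3.7812). Price 1.3810; hedge Δ=-0.0882, bond B=11.6005.
  t=0,j=0: stock 92.0000 → up 115.9200 (V=1.3810), down 81.8800 (V=14.4714). Price 6.0251; hedge Δ=-0.3846, bond B=41.4044.
The time-0 hedge costs 6.0251, which is the no-arbitrage price.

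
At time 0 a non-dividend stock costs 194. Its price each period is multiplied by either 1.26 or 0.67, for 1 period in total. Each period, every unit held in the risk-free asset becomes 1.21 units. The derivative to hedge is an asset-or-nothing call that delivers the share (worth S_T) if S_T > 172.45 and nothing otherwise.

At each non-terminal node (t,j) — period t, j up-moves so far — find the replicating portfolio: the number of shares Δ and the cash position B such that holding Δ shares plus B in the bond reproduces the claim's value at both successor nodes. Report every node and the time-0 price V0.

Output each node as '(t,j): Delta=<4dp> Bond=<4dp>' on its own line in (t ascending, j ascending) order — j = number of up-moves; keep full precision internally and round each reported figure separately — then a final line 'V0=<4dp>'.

(0,0): Delta=2.1356 Bond=-229.4086
V0=184.8965

Under the risk-neutral measure, an up-move has probability p* = (R−d)/(u−d) = 0.9153 and values discount at R = 1.21.
At expiry t=1: V(1,0)=0.0000, V(1,1)=244.4400
(0,0): S=194.0000. Δ = (V_up−V_dn)/(S_up−S_dn) = (244.4400−0.0000)/(244.4400−129.9800) = 2.1356. V = [p*·244.4400 + (1−p*)·0.0000]/1.21 = 184.8965. B = V − Δ·S = -229.4086.
The time-0 hedge costs 184.8965, which is the no-arbitrage price.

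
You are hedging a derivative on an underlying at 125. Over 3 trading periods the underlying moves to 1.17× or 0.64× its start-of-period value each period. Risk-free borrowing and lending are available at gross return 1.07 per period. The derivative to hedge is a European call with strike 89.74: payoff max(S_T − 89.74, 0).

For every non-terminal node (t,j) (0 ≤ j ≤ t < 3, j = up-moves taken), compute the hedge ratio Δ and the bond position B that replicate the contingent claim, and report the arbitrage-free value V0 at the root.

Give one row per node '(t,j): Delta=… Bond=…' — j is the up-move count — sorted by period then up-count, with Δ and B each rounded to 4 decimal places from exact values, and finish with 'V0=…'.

Risk-neutral probability p* = (R−d)/(u−d) = (1.07−0.64)/(1.17−0.64) = 0.8113.
Payoff layer (t=3): V(3,0)=0.0000, V(3,1)=0.0000, V(3,2)=19.7720, V(3,3)=110.4616
Node (2,0) S=51.2000: V=(p*·0.0000+(1−p*)·0.0000)/1.07=0.0000; Δ=(0.0000−0.0000)/(59.9040−32.7680)=0.0000; B=V−Δ·S=0.0000
Node (2,1) S=93.6000: V=(p*·19.7720+(1−p*)·0.0000)/1.07=14.9920; Δ=(19.7720−0.0000)/(109.5120−59.9040)=0.3986; B=V−Δ·S=-22.3137
Node (2,2) S=171.1125: V=(p*·110.4616+(1−p*)·19.7720)/1.07=87.2433; Δ=(110.4616−19.7720)/(200.2016−109.5120)=1.0000; B=V−Δ·S=-83.8692
Node (1,0) S=80.0000: V=(p*·14.9920+(1−p*)·0.0000)/1.07=11.3676; Δ=(14.9920−0.0000)/(93.6000−51.2000)=0.3536; B=V−Δ·S=-16.9192
Node (1,1) S=146.2500: V=(p*·87.2433+(1−p*)·14.9920)/1.07=68.7953; Δ=(87.2433−14.9920)/(171.1125−93.6000)=0.9321; B=V−Δ·S=-67.5280
Node (0,0) S=125.0000: V=(p*·68.7953+(1−p*)·11.3676)/1.07=54.1681; Δ=(68.7953−11.3676)/(146.2500−80.0000)=0.8668; B=V−Δ·S=-54.1861
Root portfolio cost Δ·125+B reproduces V0=54.1681.

(0,0): Delta=0.8668 Bond=-54.1861
(1,0): Delta=0.3536 Bond=-16.9192
(1,1): Delta=0.9321 Bond=-67.5280
(2,0): Delta=0.0000 Bond=0.0000
(2,1): Delta=0.3986 Bond=-22.3137
(2,2): Delta=1.0000 Bond=-83.8692
V0=54.1681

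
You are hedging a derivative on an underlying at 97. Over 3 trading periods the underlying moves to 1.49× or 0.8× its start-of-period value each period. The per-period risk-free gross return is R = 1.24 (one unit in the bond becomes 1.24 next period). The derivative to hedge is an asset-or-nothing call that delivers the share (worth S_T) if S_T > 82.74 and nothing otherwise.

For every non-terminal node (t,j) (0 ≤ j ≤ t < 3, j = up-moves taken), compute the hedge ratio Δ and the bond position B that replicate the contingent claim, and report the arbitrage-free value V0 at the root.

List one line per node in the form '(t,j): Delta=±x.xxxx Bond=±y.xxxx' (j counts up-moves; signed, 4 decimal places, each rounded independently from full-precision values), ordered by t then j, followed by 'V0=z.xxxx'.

Risk-neutral probability p* = (R−d)/(u−d) = (1.24−0.8)/(1.49−0.8) = 0.6377.
Payoff layer (t=3): V(3,0)=0.0000, V(3,1)=92.4992, V(3,2)=172.2798, V(3,3)=320.8711
Node (2,0) S=62.0800: V=(p*·92.4992+(1−p*)·0.0000)/1.24=47.5685; Δ=(92.4992−0.0000)/(92.4992−49.6640)=2.1594; B=V−Δ·S=-86.4883
Node (2,1) S=115.6240: V=(p*·172.2798+(1−p*)·92.4992)/1.24=115.6240; Δ=(172.2798−92.4992)/(172.2798−92.4992)=1.0000; B=V−Δ·S=0.0000
Node (2,2) S=215.3497: V=(p*·320.8711+(1−p*)·172.2798)/1.24=215.3497; Δ=(320.8711−172.2798)/(320.8711−172.2798)=1.0000; B=V−Δ·S=0.0000
Node (1,0) S=77.6000: V=(p*·115.6240+(1−p*)·47.5685)/1.24=73.3599; Δ=(115.6240−47.5685)/(115.6240−62.0800)=1.2710; B=V−Δ·S=-25.2712
Node (1,1) S=144.5300: V=(p*·215.3497+(1−p*)·115.6240)/1.24=144.5300; Δ=(215.3497−115.6240)/(215.3497−115.6240)=1.0000; B=V−Δ·S=0.0000
Node (0,0) S=97.0000: V=(p*·144.5300+(1−p*)·73.3599)/1.24=95.7611; Δ=(144.5300−73.3599)/(144.5300−77.6000)=1.0634; B=V−Δ·S=-7.3841
The time-0 hedge costs 95.7611, which is the no-arbitrage price.

(0,0): Delta=1.0634 Bond=-7.3841
(1,0): Delta=1.2710 Bond=-25.2712
(1,1): Delta=1.0000 Bond=0.0000
(2,0): Delta=2.1594 Bond=-86.4883
(2,1): Delta=1.0000 Bond=0.0000
(2,2): Delta=1.0000 Bond=0.0000
V0=95.7611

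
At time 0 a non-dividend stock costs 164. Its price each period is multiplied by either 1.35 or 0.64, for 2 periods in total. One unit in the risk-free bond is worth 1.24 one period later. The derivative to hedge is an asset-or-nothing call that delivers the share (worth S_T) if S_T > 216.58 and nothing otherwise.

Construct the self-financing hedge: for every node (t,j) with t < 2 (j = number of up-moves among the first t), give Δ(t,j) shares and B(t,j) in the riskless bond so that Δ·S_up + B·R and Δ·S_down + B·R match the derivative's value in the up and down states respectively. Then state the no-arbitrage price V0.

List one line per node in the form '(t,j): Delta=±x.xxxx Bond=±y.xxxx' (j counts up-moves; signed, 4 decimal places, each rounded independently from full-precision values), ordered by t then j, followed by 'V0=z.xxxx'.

Since d<R<u, set p* = (R−d)/(u−d) = 0.8451; price each node as the discounted p*-expectation of its children.
Terminal values V(2,·): V(2,0)=0.0000, V(2,1)=0.0000, V(2,2)=298.8900
  t=1,j=0: stock 104.9600 → up 141.6960 (V=0.0000), down 67.1744 (V=0.0000). Price 0.0000; hedge Δ=0.0000, bond B=0.0000.
  t=1,j=1: stock 221.4000 → up 298.8900 (V=298.8900), down 141.6960 (V=0.0000). Price 203.6960; hedge Δ=1.9014, bond B=-217.2758.
  t=0,j=0: stock 164.0000 → up 221.4000 (V=203.6960), down 104.9600 (V=0.0000). Price 138.8206; hedge Δ=1.7494, bond B=-148.0753.
Self-financing check: at every node Δ·S+B equals the discounted successor values.

(0,0): Delta=1.7494 Bond=-148.0753
(1,0): Delta=0.0000 Bond=0.0000
(1,1): Delta=1.9014 Bond=-217.2758
V0=138.8206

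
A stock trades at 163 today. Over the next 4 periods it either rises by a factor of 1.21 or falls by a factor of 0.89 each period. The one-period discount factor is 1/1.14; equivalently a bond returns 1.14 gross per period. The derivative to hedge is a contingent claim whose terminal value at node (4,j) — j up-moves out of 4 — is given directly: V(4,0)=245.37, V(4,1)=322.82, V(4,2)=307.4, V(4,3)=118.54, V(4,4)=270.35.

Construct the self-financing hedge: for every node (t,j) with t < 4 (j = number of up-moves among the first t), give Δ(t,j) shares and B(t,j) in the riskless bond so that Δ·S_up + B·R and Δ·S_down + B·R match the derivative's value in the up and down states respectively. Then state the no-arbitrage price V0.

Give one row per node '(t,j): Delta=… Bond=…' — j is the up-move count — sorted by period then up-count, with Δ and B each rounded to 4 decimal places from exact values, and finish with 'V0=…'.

Under the risk-neutral measure, an up-move has probability p* = (R−d)/(u−d) = 0.7812 and values discount at R = 1.14.
Terminal values V(4,·): V(4,0)=245.3700, V(4,1)=322.8200, V(4,2)=307.4000, V(4,3)=118.5400, V(4,4)=270.3500
  t=3,j=0: stock 114.9099 → up 139.0410 (V=322.8200), down 102.2699 (V=245.3700). Price 268.3139; hedge Δ=2.1063, bond B=26.2826.
  t=3,j=1: stock 156.2259 → up 189.0333 (V=307.4000), down 139.0410 (V=322.8200). Price 272.6080; hedge Δ=-0.3084, bond B=320.7955.
  t=3,j=2: stock 212.3970 → up 257.0004 (V=118.5400), down 189.0333 (V=307.4000). Price 140.2220; hedge Δ=-2.7787, bond B=730.4095.
  t=3,j=3: stock 288.7644 → up 349.4050 (V=270.3500), down 257.0004 (V=118.5400). Price 208.0189; hedge Δ=1.6429, bond B=-266.3873.
  t=2,j=0: stock 129.1123 → up 156.2259 (V=272.6080), down 114.9099 (V=268.3139). Price 238.3058; hedge Δ=0.1039, bond B=224.8867.
  t=2,j=1: stock 175.5347 → up 212.3970 (V=140.2220), down 156.2259 (V=272.6080). Price 148.4048; hedge Δ=-2.3568, bond B=562.1109.
  t=2,j=2: stock 238.6483 → up 288.7644 (V=208.0189), down 212.3970 (V=140.2220). Price 169.4635; hedge Δ=0.8878, bond B=-42.4018.
  t=1,j=0: stock 145.0700 → up 175.5347 (V=148.4048), down 129.1123 (V=238.3058). Price 147.4304; hedge Δ=-1.9366, bond B=428.3712.
  t=1,j=1: stock 197.2300 → up 238.6483 (V=169.4635), down 175.5347 (V=148.4048). Price 144.6113; hedge Δ=0.3337, bond B=78.8030.
  t=0,j=0: stock 163.0000 → up 197.2300 (V=144.6113), down 145.0700 (V=147.4304). Price 127.3930; hedge Δ=-0.0540, bond B=136.2026.
Each (Δ,B) replicates both successor values, so the strategy is self-financing and V0 is arbitrage-free.

(0,0): Delta=-0.0540 Bond=136.2026
(1,0): Delta=-1.9366 Bond=428.3712
(1,1): Delta=0.3337 Bond=78.8030
(2,0): Delta=0.1039 Bond=224.8867
(2,1): Delta=-2.3568 Bond=562.1109
(2,2): Delta=0.8878 Bond=-42.4018
(3,0): Delta=2.1063 Bond=26.2826
(3,1): Delta=-0.3084 Bond=320.7955
(3,2): Delta=-2.7787 Bond=730.4095
(3,3): Delta=1.6429 Bond=-266.3873
V0=127.3930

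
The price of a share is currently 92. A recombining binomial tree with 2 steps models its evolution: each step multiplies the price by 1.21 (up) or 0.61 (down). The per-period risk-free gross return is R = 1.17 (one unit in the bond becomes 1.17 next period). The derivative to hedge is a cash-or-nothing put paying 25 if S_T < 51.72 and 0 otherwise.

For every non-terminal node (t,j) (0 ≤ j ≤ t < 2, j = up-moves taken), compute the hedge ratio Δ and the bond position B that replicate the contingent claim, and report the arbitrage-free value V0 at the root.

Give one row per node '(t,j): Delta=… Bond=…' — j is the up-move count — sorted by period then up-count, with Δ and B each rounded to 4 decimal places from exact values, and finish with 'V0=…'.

(0,0): Delta=-0.0258 Bond=2.4553
(1,0): Delta=-0.7425 Bond=43.0912
(1,1): Delta=0.0000 Bond=0.0000
V0=0.0812

Since d<R<u, set p* = (R−d)/(u−d) = 0.9333; price each node as the discounted p*-expectation of its children.
Payoff layer (t=2): V(2,0)=25.0000, V(2,1)=0.0000, V(2,2)=0.0000
(1,0): S=56.1200. Δ = (V_up−V_dn)/(S_up−S_dn) = (0.0000−25.0000)/(67.9052−34.2332) = -0.7425. V = [p*·0.0000 + (1−p*)·25.0000]/1.17 = 1.4245. B = V − Δ·S = 43.0912.
(1,1): S=111.3200. Δ = (V_up−V_dn)/(S_up−S_dn) = (0.0000−0.0000)/(134.6972−67.9052) = 0.0000. V = [p*·0.0000 + (1−p*)·0.0000]/1.17 = 0.0000. B = V − Δ·S = 0.0000.
(0,0): S=92.0000. Δ = (V_up−V_dn)/(S_up−S_dn) = (0.0000−1.4245)/(111.3200−56.1200) = -0.0258. V = [p*·0.0000 + (1−p*)·1.4245]/1.17 = 0.0812. B = V − Δ·S = 2.4553.
Root portfolio cost Δ·92+B reproduces V0=0.0812.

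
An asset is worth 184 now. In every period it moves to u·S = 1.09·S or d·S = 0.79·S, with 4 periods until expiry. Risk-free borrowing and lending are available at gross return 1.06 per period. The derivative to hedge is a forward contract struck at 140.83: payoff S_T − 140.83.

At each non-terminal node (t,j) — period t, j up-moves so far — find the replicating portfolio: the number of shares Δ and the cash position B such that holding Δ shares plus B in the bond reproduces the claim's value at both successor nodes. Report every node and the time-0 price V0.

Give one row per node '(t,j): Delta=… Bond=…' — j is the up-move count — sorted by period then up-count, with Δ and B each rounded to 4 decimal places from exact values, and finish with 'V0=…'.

(0,0): Delta=1.0000 Bond=-111.5506
(1,0): Delta=1.0000 Bond=-118.2436
(1,1): Delta=1.0000 Bond=-118.2436
(2,0): Delta=1.0000 Bond=-125.3382
(2,1): Delta=1.0000 Bond=-125.3382
(2,2): Delta=1.0000 Bond=-125.3382
(3,0): Delta=1.0000 Bond=-132.8585
(3,1): Delta=1.0000 Bond=-132.8585
(3,2): Delta=1.0000 Bond=-132.8585
(3,3): Delta=1.0000 Bond=-132.8585
V0=72.4494

Under the risk-neutral measure, an up-move has probability p* = (R−d)/(u−d) = 0.9000 and values discount at R = 1.06.
At expiry t=4: V(4,0)=-69.1619, V(4,1)=-41.9461, V(4,2)=-4.3952, V(4,3)=47.4154, V(4,4)=118.9010
Node (3,0) S=90.7192: V=(p*·-41.9461+(1−p*)·-69.1619)/1.06=-42.1393; Δ=(-41.9461−-69.1619)/(98.8839−71.6681)=1.0000; B=V−Δ·S=-132.8585
Node (3,1) S=125.1695: V=(p*·-4.3952+(1−p*)·-41.9461)/1.06=-7.6890; Δ=(-4.3952−-41.9461)/(136.4348−98.8839)=1.0000; B=V−Δ·S=-132.8585
Node (3,2) S=172.7022: V=(p*·47.4154+(1−p*)·-4.3952)/1.06=39.8437; Δ=(47.4154−-4.3952)/(188.2454−136.4348)=1.0000; B=V−Δ·S=-132.8585
Node (3,3) S=238.2853: V=(p*·118.9010+(1−p*)·47.4154)/1.06=105.4268; Δ=(118.9010−47.4154)/(259.7310−188.2454)=1.0000; B=V−Δ·S=-132.8585
Node (2,0) S=114.8344: V=(p*·-7.6890+(1−p*)·-42.1393)/1.06=-10.5038; Δ=(-7.6890−-42.1393)/(125.1695−90.7192)=1.0000; B=V−Δ·S=-125.3382
Node (2,1) S=158.4424: V=(p*·39.8437+(1−p*)·-7.6890)/1.06=33.1042; Δ=(39.8437−-7.6890)/(172.7022−125.1695)=1.0000; B=V−Δ·S=-125.3382
Node (2,2) S=218.6104: V=(p*·105.4268+(1−p*)·39.8437)/1.06=93.2722; Δ=(105.4268−39.8437)/(238.2853−172.7022)=1.0000; B=V−Δ·S=-125.3382
Node (1,0) S=145.3600: V=(p*·33.1042+(1−p*)·-10.5038)/1.06=27.1164; Δ=(33.1042−-10.5038)/(158.4424−114.8344)=1.0000; B=V−Δ·S=-118.2436
Node (1,1) S=200.5600: V=(p*·93.2722+(1−p*)·33.1042)/1.06=82.3164; Δ=(93.2722−33.1042)/(218.6104−158.4424)=1.0000; B=V−Δ·S=-118.2436
Node (0,0) S=184.0000: V=(p*·82.3164+(1−p*)·27.1164)/1.06=72.4494; Δ=(82.3164−27.1164)/(200.5600−145.3600)=1.0000; B=V−Δ·S=-111.5506
Each (Δ,B) replicates both successor values, so the strategy is self-financing and V0 is arbitrage-free.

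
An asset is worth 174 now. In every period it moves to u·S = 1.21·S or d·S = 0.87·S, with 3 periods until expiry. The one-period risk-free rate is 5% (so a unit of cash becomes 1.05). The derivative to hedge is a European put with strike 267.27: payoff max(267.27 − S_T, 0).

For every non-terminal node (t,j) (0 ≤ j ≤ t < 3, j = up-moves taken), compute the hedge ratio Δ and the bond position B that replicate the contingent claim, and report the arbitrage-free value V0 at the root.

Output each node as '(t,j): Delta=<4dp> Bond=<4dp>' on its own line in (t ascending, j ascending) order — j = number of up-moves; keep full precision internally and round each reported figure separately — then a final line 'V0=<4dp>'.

(0,0): Delta=-0.8239 Bond=205.4887
(1,0): Delta=-1.0000 Bond=242.4218
(1,1): Delta=-0.7113 Bond=192.0666
(2,0): Delta=-1.0000 Bond=254.5429
(2,1): Delta=-1.0000 Bond=254.5429
(2,2): Delta=-0.5269 Bond=154.6717
V0=62.1308

Under the risk-neutral measure, an up-move has probability p* = (R−d)/(u−d) = 0.5294 and values discount at R = 1.05.
Payoff layer (t=3): V(3,0)=152.6905, V(3,1)=107.9123, V(3,2)=45.6345, V(3,3)=0.0000
(2,0): S=131.7006. Δ = (V_up−V_dn)/(S_up−S_dn) = (107.9123−152.6905)/(159.3577−114.5795) = -1.0000. V = [p*·107.9123 + (1−p*)·152.6905]/1.05 = 122.8423. B = V − Δ·S = 254.5429.
(2,1): S=183.1698. Δ = (V_up−V_dn)/(S_up−S_dn) = (45.6345−107.9123)/(221.6355−159.3577) = -1.0000. V = [p*·45.6345 + (1−p*)·107.9123]/1.05 = 71.3731. B = V − Δ·S = 254.5429.
(2,2): S=254.7534. Δ = (V_up−V_dn)/(S_up−S_dn) = (0.0000−45.6345)/(308.2516−221.6355) = -0.5269. V = [p*·0.0000 + (1−p*)·45.6345]/1.05 = 20.4525. B = V − Δ·S = 154.6717.
(1,0): S=151.3800. Δ = (V_up−V_dn)/(S_up−S_dn) = (71.3731−122.8423)/(183.1698−131.7006) = -1.0000. V = [p*·71.3731 + (1−p*)·122.8423]/1.05 = 91.0418. B = V − Δ·S = 242.4218.
(1,1): S=210.5400. Δ = (V_up−V_dn)/(S_up−S_dn) = (20.4525−71.3731)/(254.7534−183.1698) = -0.7113. V = [p*·20.4525 + (1−p*)·71.3731]/1.05 = 42.3001. B = V − Δ·S = 192.0666.
(0,0): S=174.0000. Δ = (V_up−V_dn)/(S_up−S_dn) = (42.3001−91.0418)/(210.5400−151.3800) = -0.8239. V = [p*·42.3001 + (1−p*)·91.0418]/1.05 = 62.1308. B = V − Δ·S = 205.4887.
The time-0 hedge costs 62.1308, which is the no-arbitrage price.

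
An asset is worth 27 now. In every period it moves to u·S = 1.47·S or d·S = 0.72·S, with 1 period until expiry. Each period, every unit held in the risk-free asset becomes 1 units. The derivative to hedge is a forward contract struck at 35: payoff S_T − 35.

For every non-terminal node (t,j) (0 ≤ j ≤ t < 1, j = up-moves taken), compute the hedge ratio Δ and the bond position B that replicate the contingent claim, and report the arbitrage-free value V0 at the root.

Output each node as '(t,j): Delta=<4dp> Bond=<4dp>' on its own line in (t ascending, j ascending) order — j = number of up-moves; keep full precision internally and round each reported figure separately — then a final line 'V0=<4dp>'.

Under the risk-neutral measure, an up-move has probability p* = (R−d)/(u−d) = 0.3733 and values discount at R = 1.
Terminal payoffs: V(1,0)=-15.5600, V(1,1)=4.6900
  t=0,j=0: stock 27.0000 → up 39.6900 (V=4.6900), down 19.4400 (V=-15.5600). Price -8.0000; hedge Δ=1.0000, bond B=-35.0000.
Check: Δ(0,0)·S0 + B(0,0) = -8.0000 = V0.

(0,0): Delta=1.0000 Bond=-35.0000
V0=-8.0000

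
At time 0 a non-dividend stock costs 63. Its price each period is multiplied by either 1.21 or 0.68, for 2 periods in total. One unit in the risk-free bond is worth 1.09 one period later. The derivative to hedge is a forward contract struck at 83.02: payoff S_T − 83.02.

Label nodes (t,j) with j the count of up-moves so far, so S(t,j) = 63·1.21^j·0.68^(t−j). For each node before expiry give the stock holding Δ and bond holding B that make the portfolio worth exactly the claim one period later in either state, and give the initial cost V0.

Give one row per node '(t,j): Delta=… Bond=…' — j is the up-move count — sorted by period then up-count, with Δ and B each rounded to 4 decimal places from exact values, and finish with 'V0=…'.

Under the risk-neutral measure, an up-move has probability p* = (R−d)/(u−d) = 0.7736 and values discount at R = 1.09.
Payoff layer (t=2): V(2,0)=-53.8888, V(2,1)=-31.1836, V(2,2)=9.2183
(1,0): S=42.8400. Δ = (V_up−V_dn)/(S_up−S_dn) = (-31.1836−-53.8888)/(51.8364−29.1312) = 1.0000. V = [p*·-31.1836 + (1−p*)·-53.8888]/1.09 = -33.3251. B = V − Δ·S = -76.1651.
(1,1): S=76.2300. Δ = (V_up−V_dn)/(S_up−S_dn) = (9.2183−-31.1836)/(92.2383−51.8364) = 1.0000. V = [p*·9.2183 + (1−p*)·-31.1836]/1.09 = 0.0649. B = V − Δ·S = -76.1651.
(0,0): S=63.0000. Δ = (V_up−V_dn)/(S_up−S_dn) = (0.0649−-33.3251)/(76.2300−42.8400) = 1.0000. V = [p*·0.0649 + (1−p*)·-33.3251]/1.09 = -6.8763. B = V − Δ·S = -69.8763.
The time-0 hedge costs -6.8763, which is the no-arbitrage price.

(0,0): Delta=1.0000 Bond=-69.8763
(1,0): Delta=1.0000 Bond=-76.1651
(1,1): Delta=1.0000 Bond=-76.1651
V0=-6.8763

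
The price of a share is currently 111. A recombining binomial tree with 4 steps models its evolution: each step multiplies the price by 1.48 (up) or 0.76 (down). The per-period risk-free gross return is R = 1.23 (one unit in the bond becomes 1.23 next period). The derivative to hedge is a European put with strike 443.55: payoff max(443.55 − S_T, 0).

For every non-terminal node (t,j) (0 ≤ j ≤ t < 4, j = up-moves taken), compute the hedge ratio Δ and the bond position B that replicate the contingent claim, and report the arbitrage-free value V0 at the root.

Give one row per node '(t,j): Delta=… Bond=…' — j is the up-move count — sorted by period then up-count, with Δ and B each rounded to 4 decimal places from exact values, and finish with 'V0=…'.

Risk-neutral probability p* = (R−d)/(u−d) = (1.23−0.76)/(1.48−0.76) = 0.6528.
At expiry t=4: V(4,0)=406.5180, V(4,1)=371.4350, V(4,2)=303.1156, V(4,3)=170.0724, V(4,4)=0.0000
(3,0): S=48.7263. Δ = (V_up−V_dn)/(S_up−S_dn) = (371.4350−406.5180)/(72.1150−37.0320) = -1.0000. V = [p*·371.4350 + (1−p*)·406.5180]/1.23 = 311.8834. B = V − Δ·S = 360.6098.
(3,1): S=94.8881. Δ = (V_up−V_dn)/(S_up−S_dn) = (303.1156−371.4350)/(140.4344−72.1150) = -1.0000. V = [p*·303.1156 + (1−p*)·371.4350]/1.23 = 265.7216. B = V − Δ·S = 360.6098.
(3,2): S=184.7821. Δ = (V_up−V_dn)/(S_up−S_dn) = (170.0724−303.1156)/(273.4776−140.4344) = -1.0000. V = [p*·170.0724 + (1−p*)·303.1156]/1.23 = 175.8276. B = V − Δ·S = 360.6098.
(3,3): S=359.8389. Δ = (V_up−V_dn)/(S_up−S_dn) = (0.0000−170.0724)/(532.5616−273.4776) = -0.6564. V = [p*·0.0000 + (1−p*)·170.0724]/1.23 = 48.0105. B = V − Δ·S = 284.2222.
(2,0): S=64.1136. Δ = (V_up−V_dn)/(S_up−S_dn) = (265.7216−311.8834)/(94.8881−48.7263) = -1.0000. V = [p*·265.7216 + (1−p*)·311.8834]/1.23 = 229.0651. B = V − Δ·S = 293.1787.
(2,1): S=124.8528. Δ = (V_up−V_dn)/(S_up−S_dn) = (175.8276−265.7216)/(184.7821−94.8881) = -1.0000. V = [p*·175.8276 + (1−p*)·265.7216]/1.23 = 168.3259. B = V − Δ·S = 293.1787.
(2,2): S=243.1344. Δ = (V_up−V_dn)/(S_up−S_dn) = (48.0105−175.8276)/(359.8389−184.7821) = -0.7301. V = [p*·48.0105 + (1−p*)·175.8276]/1.23 = 75.1150. B = V − Δ·S = 252.6388.
(1,0): S=84.3600. Δ = (V_up−V_dn)/(S_up−S_dn) = (168.3259−229.0651)/(124.8528−64.1136) = -1.0000. V = [p*·168.3259 + (1−p*)·229.0651]/1.23 = 153.9966. B = V − Δ·S = 238.3566.
(1,1): S=164.2800. Δ = (V_up−V_dn)/(S_up−S_dn) = (75.1150−168.3259)/(243.1344−124.8528) = -0.7880. V = [p*·75.1150 + (1−p*)·168.3259]/1.23 = 87.3820. B = V − Δ·S = 216.8416.
(0,0): S=111.0000. Δ = (V_up−V_dn)/(S_up−S_dn) = (87.3820−153.9966)/(164.2800−84.3600) = -0.8335. V = [p*·87.3820 + (1−p*)·153.9966]/1.23 = 89.8472. B = V − Δ·S = 182.3675.
Root portfolio cost Δ·111+B reproduces V0=89.8472.

(0,0): Delta=-0.8335 Bond=182.3675
(1,0): Delta=-1.0000 Bond=238.3566
(1,1): Delta=-0.7880 Bond=216.8416
(2,0): Delta=-1.0000 Bond=293.1787
(2,1): Delta=-1.0000 Bond=293.1787
(2,2): Delta=-0.7301 Bond=252.6388
(3,0): Delta=-1.0000 Bond=360.6098
(3,1): Delta=-1.0000 Bond=360.6098
(3,2): Delta=-1.0000 Bond=360.6098
(3,3): Delta=-0.6564 Bond=284.2222
V0=89.8472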